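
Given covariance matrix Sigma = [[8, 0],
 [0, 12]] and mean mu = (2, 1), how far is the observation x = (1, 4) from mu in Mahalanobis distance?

Step 1 — centre the observation: (x - mu) = (-1, 3).

Step 2 — invert Sigma. det(Sigma) = 8·12 - (0)² = 96.
  Sigma^{-1} = (1/det) · [[d, -b], [-b, a]] = [[0.125, 0],
 [0, 0.0833]].

Step 3 — form the quadratic (x - mu)^T · Sigma^{-1} · (x - mu):
  Sigma^{-1} · (x - mu) = (-0.125, 0.25).
  (x - mu)^T · [Sigma^{-1} · (x - mu)] = (-1)·(-0.125) + (3)·(0.25) = 0.875.

Step 4 — take square root: d = √(0.875) ≈ 0.9354.

d(x, mu) = √(0.875) ≈ 0.9354


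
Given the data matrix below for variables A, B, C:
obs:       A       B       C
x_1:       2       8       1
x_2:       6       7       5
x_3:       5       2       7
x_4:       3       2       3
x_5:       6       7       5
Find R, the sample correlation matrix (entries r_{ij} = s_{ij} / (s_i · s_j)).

Step 1 — column means:
  mean(A) = (2 + 6 + 5 + 3 + 6) / 5 = 22/5 = 4.4
  mean(B) = (8 + 7 + 2 + 2 + 7) / 5 = 26/5 = 5.2
  mean(C) = (1 + 5 + 7 + 3 + 5) / 5 = 21/5 = 4.2

Step 2 — sample variances and covariances s[i,j] = (1/(n-1)) · Σ_k (x_{k,i} - mean_i) · (x_{k,j} - mean_j), with n-1 = 4:
  s[A,A] = ((-2.4)·(-2.4) + (1.6)·(1.6) + (0.6)·(0.6) + (-1.4)·(-1.4) + (1.6)·(1.6)) / 4 = 13.2/4 = 3.3
  s[A,B] = ((-2.4)·(2.8) + (1.6)·(1.8) + (0.6)·(-3.2) + (-1.4)·(-3.2) + (1.6)·(1.8)) / 4 = 1.6/4 = 0.4
  s[A,C] = ((-2.4)·(-3.2) + (1.6)·(0.8) + (0.6)·(2.8) + (-1.4)·(-1.2) + (1.6)·(0.8)) / 4 = 13.6/4 = 3.4
  s[B,B] = ((2.8)·(2.8) + (1.8)·(1.8) + (-3.2)·(-3.2) + (-3.2)·(-3.2) + (1.8)·(1.8)) / 4 = 34.8/4 = 8.7
  s[B,C] = ((2.8)·(-3.2) + (1.8)·(0.8) + (-3.2)·(2.8) + (-3.2)·(-1.2) + (1.8)·(0.8)) / 4 = -11.2/4 = -2.8
  s[C,C] = ((-3.2)·(-3.2) + (0.8)·(0.8) + (2.8)·(2.8) + (-1.2)·(-1.2) + (0.8)·(0.8)) / 4 = 20.8/4 = 5.2
  Sample standard deviations s_i = √(s[i,i]):
  s(A) = √(3.3) = 1.8166
  s(B) = √(8.7) = 2.9496
  s(C) = √(5.2) = 2.2804

Step 3 — r_{ij} = s_{ij} / (s_i · s_j):
  r[A,A] = 1 (diagonal).
  r[A,B] = 0.4 / (1.8166 · 2.9496) = 0.4 / 5.3582 = 0.0747
  r[A,C] = 3.4 / (1.8166 · 2.2804) = 3.4 / 4.1425 = 0.8208
  r[B,B] = 1 (diagonal).
  r[B,C] = -2.8 / (2.9496 · 2.2804) = -2.8 / 6.7261 = -0.4163
  r[C,C] = 1 (diagonal).

R is symmetric with unit diagonal. Assembling:

R = [[1, 0.0747, 0.8208],
 [0.0747, 1, -0.4163],
 [0.8208, -0.4163, 1]]


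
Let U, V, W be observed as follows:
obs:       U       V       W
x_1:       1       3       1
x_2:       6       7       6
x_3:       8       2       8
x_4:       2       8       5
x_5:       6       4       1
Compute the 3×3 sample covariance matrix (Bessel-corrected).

Step 1 — column means:
  mean(U) = (1 + 6 + 8 + 2 + 6) / 5 = 23/5 = 4.6
  mean(V) = (3 + 7 + 2 + 8 + 4) / 5 = 24/5 = 4.8
  mean(W) = (1 + 6 + 8 + 5 + 1) / 5 = 21/5 = 4.2

Step 2 — sample covariance S[i,j] = (1/(n-1)) · Σ_k (x_{k,i} - mean_i) · (x_{k,j} - mean_j), with n-1 = 4.
  S[U,U] = ((-3.6)·(-3.6) + (1.4)·(1.4) + (3.4)·(3.4) + (-2.6)·(-2.6) + (1.4)·(1.4)) / 4 = 35.2/4 = 8.8
  S[U,V] = ((-3.6)·(-1.8) + (1.4)·(2.2) + (3.4)·(-2.8) + (-2.6)·(3.2) + (1.4)·(-0.8)) / 4 = -9.4/4 = -2.35
  S[U,W] = ((-3.6)·(-3.2) + (1.4)·(1.8) + (3.4)·(3.8) + (-2.6)·(0.8) + (1.4)·(-3.2)) / 4 = 20.4/4 = 5.1
  S[V,V] = ((-1.8)·(-1.8) + (2.2)·(2.2) + (-2.8)·(-2.8) + (3.2)·(3.2) + (-0.8)·(-0.8)) / 4 = 26.8/4 = 6.7
  S[V,W] = ((-1.8)·(-3.2) + (2.2)·(1.8) + (-2.8)·(3.8) + (3.2)·(0.8) + (-0.8)·(-3.2)) / 4 = 4.2/4 = 1.05
  S[W,W] = ((-3.2)·(-3.2) + (1.8)·(1.8) + (3.8)·(3.8) + (0.8)·(0.8) + (-3.2)·(-3.2)) / 4 = 38.8/4 = 9.7

S is symmetric (S[j,i] = S[i,j]). Assembling:

S = [[8.8, -2.35, 5.1],
 [-2.35, 6.7, 1.05],
 [5.1, 1.05, 9.7]]


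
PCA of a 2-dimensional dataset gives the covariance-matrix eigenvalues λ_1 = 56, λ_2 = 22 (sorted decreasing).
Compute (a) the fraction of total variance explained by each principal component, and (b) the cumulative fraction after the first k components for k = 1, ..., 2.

Step 1 — total variance = trace(Sigma) = Σ λ_i = 56 + 22 = 78.

Step 2 — fraction explained by component i = λ_i / Σ λ:
  PC1: 56/78 = 0.7179
  PC2: 22/78 = 0.2821

Step 3 — cumulative fraction after k components = (λ_1 + ... + λ_k) / Σ λ:
  k = 1: 56/78 = 0.7179
  k = 2: (56 + 22)/78 = 78/78 = 1

Summary (fraction, with percent):

explained: PC1 0.7179 (71.79%), PC2 0.2821 (28.21%);  cumulative: 0.7179, 1


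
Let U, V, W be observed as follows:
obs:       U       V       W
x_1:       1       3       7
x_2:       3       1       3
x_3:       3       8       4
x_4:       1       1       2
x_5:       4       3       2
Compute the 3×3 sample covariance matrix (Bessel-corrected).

Step 1 — column means:
  mean(U) = (1 + 3 + 3 + 1 + 4) / 5 = 12/5 = 2.4
  mean(V) = (3 + 1 + 8 + 1 + 3) / 5 = 16/5 = 3.2
  mean(W) = (7 + 3 + 4 + 2 + 2) / 5 = 18/5 = 3.6

Step 2 — sample covariance S[i,j] = (1/(n-1)) · Σ_k (x_{k,i} - mean_i) · (x_{k,j} - mean_j), with n-1 = 4.
  S[U,U] = ((-1.4)·(-1.4) + (0.6)·(0.6) + (0.6)·(0.6) + (-1.4)·(-1.4) + (1.6)·(1.6)) / 4 = 7.2/4 = 1.8
  S[U,V] = ((-1.4)·(-0.2) + (0.6)·(-2.2) + (0.6)·(4.8) + (-1.4)·(-2.2) + (1.6)·(-0.2)) / 4 = 4.6/4 = 1.15
  S[U,W] = ((-1.4)·(3.4) + (0.6)·(-0.6) + (0.6)·(0.4) + (-1.4)·(-1.6) + (1.6)·(-1.6)) / 4 = -5.2/4 = -1.3
  S[V,V] = ((-0.2)·(-0.2) + (-2.2)·(-2.2) + (4.8)·(4.8) + (-2.2)·(-2.2) + (-0.2)·(-0.2)) / 4 = 32.8/4 = 8.2
  S[V,W] = ((-0.2)·(3.4) + (-2.2)·(-0.6) + (4.8)·(0.4) + (-2.2)·(-1.6) + (-0.2)·(-1.6)) / 4 = 6.4/4 = 1.6
  S[W,W] = ((3.4)·(3.4) + (-0.6)·(-0.6) + (0.4)·(0.4) + (-1.6)·(-1.6) + (-1.6)·(-1.6)) / 4 = 17.2/4 = 4.3

S is symmetric (S[j,i] = S[i,j]). Assembling:

S = [[1.8, 1.15, -1.3],
 [1.15, 8.2, 1.6],
 [-1.3, 1.6, 4.3]]


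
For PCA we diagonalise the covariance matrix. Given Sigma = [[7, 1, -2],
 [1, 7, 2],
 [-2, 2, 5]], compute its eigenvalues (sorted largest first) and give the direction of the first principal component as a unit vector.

Step 1 — characteristic polynomial p(λ) = det(λI - Sigma) = λ³ - tr·λ² + c_1·λ - det, where tr = trace, c_1 = sum of the principal 2×2 minors, det = det(Sigma):
  tr = 7 + 7 + 5 = 19,
  c_1 = (7·7 - (1)²) + (7·5 - (-2)²) + (7·5 - (2)²) = 48 + 31 + 31 = 110,
  det = 7·(7·5 - (2)²) - (1)·((1)·5 - (2)·(-2)) + (-2)·((1)·(2) - 7·(-2)) = 7·(31) - (1)·(9) + (-2)·(16) = 176.
  So p(λ) = λ³ - 19λ² + 110λ - 176.
Step 2 — look for an integer root (rational root theorem: any rational root is an integer divisor of 176). Testing λ = 8:
  p(8) = 512 - 1216 + 880 - 176 = 0  ✓
  Dividing out (λ - 8): p(λ) = (λ - 8)(λ² - 11λ + 22).
Step 3 — remaining eigenvalues from the quadratic λ² - 11λ + 22 = 0:
  Δ = 11² - 4·22 = 121 - 88 = 33,  λ = (11 ± √33)/2 = (11 ± 5.7446)/2 ≈ 8.3723 or 2.6277.
  Sorted: λ_1 = 8.3723,  λ_2 = 8,  λ_3 = 2.6277  (check: sum = 19 = tr ✓).

Step 4 — unit eigenvector for λ_1 ≈ 8.3723: v spans the null space of (Sigma - λ_1 I), whose rows are
  r_1 = (-1.3723, 1, -2),  r_2 = (1, -1.3723, 2),  r_3 = (-2, 2, -3.3723).
  v is orthogonal to every row, so take v ∝ r_1 × r_2 = ((1)·(2) - (-2)·(-1.3723), (-2)·(1) - (-1.3723)·(2), (-1.3723)·(-1.3723) - (1)·(1)) ≈ (-0.7446, 0.7446, 0.8832).
  Rescale (multiply by -1 so the first nonzero entry is positive): u = (0.7446, -0.7446, -0.8832).
  ||u|| = √((0.7446)² + (-0.7446)² + (-0.8832)²) = √(1.8887) ≈ 1.3743,  v_1 = u/||u|| ≈ (0.5418, -0.5418, -0.6426) (||v_1|| = 1).

λ_1 = 8.3723,  λ_2 = 8,  λ_3 = 2.6277;  v_1 ≈ (0.5418, -0.5418, -0.6426)


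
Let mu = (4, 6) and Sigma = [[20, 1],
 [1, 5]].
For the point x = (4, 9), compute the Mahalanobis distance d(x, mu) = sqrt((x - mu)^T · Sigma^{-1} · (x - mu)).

Step 1 — centre the observation: (x - mu) = (0, 3).

Step 2 — invert Sigma. det(Sigma) = 20·5 - (1)² = 99.
  Sigma^{-1} = (1/det) · [[d, -b], [-b, a]] = [[0.0505, -0.0101],
 [-0.0101, 0.202]].

Step 3 — form the quadratic (x - mu)^T · Sigma^{-1} · (x - mu):
  Sigma^{-1} · (x - mu) = (-0.0303, 0.6061).
  (x - mu)^T · [Sigma^{-1} · (x - mu)] = (0)·(-0.0303) + (3)·(0.6061) = 1.8182.

Step 4 — take square root: d = √(1.8182) ≈ 1.3484.

d(x, mu) = √(1.8182) ≈ 1.3484


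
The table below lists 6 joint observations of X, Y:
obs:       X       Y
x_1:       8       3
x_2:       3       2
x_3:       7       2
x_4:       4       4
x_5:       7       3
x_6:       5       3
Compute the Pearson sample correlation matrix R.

Step 1 — column means:
  mean(X) = (8 + 3 + 7 + 4 + 7 + 5) / 6 = 34/6 = 5.6667
  mean(Y) = (3 + 2 + 2 + 4 + 3 + 3) / 6 = 17/6 = 2.8333

Step 2 — sample variances and covariances s[i,j] = (1/(n-1)) · Σ_k (x_{k,i} - mean_i) · (x_{k,j} - mean_j), with n-1 = 5:
  s[X,X] = ((2.3333)·(2.3333) + (-2.6667)·(-2.6667) + (1.3333)·(1.3333) + (-1.6667)·(-1.6667) + (1.3333)·(1.3333) + (-0.6667)·(-0.6667)) / 5 = 19.3333/5 = 3.8667
  s[X,Y] = ((2.3333)·(0.1667) + (-2.6667)·(-0.8333) + (1.3333)·(-0.8333) + (-1.6667)·(1.1667) + (1.3333)·(0.1667) + (-0.6667)·(0.1667)) / 5 = -0.3333/5 = -0.0667
  s[Y,Y] = ((0.1667)·(0.1667) + (-0.8333)·(-0.8333) + (-0.8333)·(-0.8333) + (1.1667)·(1.1667) + (0.1667)·(0.1667) + (0.1667)·(0.1667)) / 5 = 2.8333/5 = 0.5667
  Sample standard deviations s_i = √(s[i,i]):
  s(X) = √(3.8667) = 1.9664
  s(Y) = √(0.5667) = 0.7528

Step 3 — r_{ij} = s_{ij} / (s_i · s_j):
  r[X,X] = 1 (diagonal).
  r[X,Y] = -0.0667 / (1.9664 · 0.7528) = -0.0667 / 1.4802 = -0.045
  r[Y,Y] = 1 (diagonal).

R is symmetric with unit diagonal. Assembling:

R = [[1, -0.045],
 [-0.045, 1]]


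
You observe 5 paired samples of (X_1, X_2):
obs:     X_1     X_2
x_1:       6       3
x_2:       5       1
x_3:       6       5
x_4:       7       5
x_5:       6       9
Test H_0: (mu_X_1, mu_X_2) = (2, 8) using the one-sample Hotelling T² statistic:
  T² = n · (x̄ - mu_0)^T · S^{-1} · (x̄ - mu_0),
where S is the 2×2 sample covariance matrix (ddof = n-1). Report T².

Step 1 — sample mean vector:
  mean(X_1) = (6 + 5 + 6 + 7 + 6) / 5 = 30/5 = 6
  mean(X_2) = (3 + 1 + 5 + 5 + 9) / 5 = 23/5 = 4.6
  x̄ = (6, 4.6),  deviation x̄ - mu_0 = (6, 4.6) - (2, 8) = (4, -3.4).

Step 2 — sample covariance matrix, S[i,j] = (1/(n-1)) · Σ_k (x_{k,i} - mean_i) · (x_{k,j} - mean_j), divisor n-1 = 4:
  S[X_1,X_1] = ((0)·(0) + (-1)·(-1) + (0)·(0) + (1)·(1) + (0)·(0)) / 4 = 2/4 = 0.5
  S[X_1,X_2] = ((0)·(-1.6) + (-1)·(-3.6) + (0)·(0.4) + (1)·(0.4) + (0)·(4.4)) / 4 = 4/4 = 1
  S[X_2,X_2] = ((-1.6)·(-1.6) + (-3.6)·(-3.6) + (0.4)·(0.4) + (0.4)·(0.4) + (4.4)·(4.4)) / 4 = 35.2/4 = 8.8
  S = [[0.5, 1],
 [1, 8.8]].

Step 3 — invert S. det(S) = 0.5·8.8 - (1)² = 3.4.
  S^{-1} = (1/det) · [[d, -b], [-b, a]] = [[2.5882, -0.2941],
 [-0.2941, 0.1471]].

Step 4 — quadratic form (x̄ - mu_0)^T · S^{-1} · (x̄ - mu_0):
  S^{-1} · (x̄ - mu_0) = (11.3529, -1.6765),
  (x̄ - mu_0)^T · [...] = (4)·(11.3529) + (-3.4)·(-1.6765) = 51.1118.

Step 5 — scale by n: T² = 5 · 51.1118 = 255.5588.

T² ≈ 255.5588


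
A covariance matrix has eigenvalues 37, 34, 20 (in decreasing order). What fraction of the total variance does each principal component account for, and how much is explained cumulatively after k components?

Step 1 — total variance = trace(Sigma) = Σ λ_i = 37 + 34 + 20 = 91.

Step 2 — fraction explained by component i = λ_i / Σ λ:
  PC1: 37/91 = 0.4066
  PC2: 34/91 = 0.3736
  PC3: 20/91 = 0.2198

Step 3 — cumulative fraction after k components = (λ_1 + ... + λ_k) / Σ λ:
  k = 1: 37/91 = 0.4066
  k = 2: (37 + 34)/91 = 71/91 = 0.7802
  k = 3: (37 + 34 + 20)/91 = 91/91 = 1

Summary (fraction, with percent):

explained: PC1 0.4066 (40.66%), PC2 0.3736 (37.36%), PC3 0.2198 (21.98%);  cumulative: 0.4066, 0.7802, 1


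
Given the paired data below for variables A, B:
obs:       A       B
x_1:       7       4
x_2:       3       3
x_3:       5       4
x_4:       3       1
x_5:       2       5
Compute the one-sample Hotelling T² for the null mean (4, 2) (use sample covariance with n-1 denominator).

Step 1 — sample mean vector:
  mean(A) = (7 + 3 + 5 + 3 + 2) / 5 = 20/5 = 4
  mean(B) = (4 + 3 + 4 + 1 + 5) / 5 = 17/5 = 3.4
  x̄ = (4, 3.4),  deviation x̄ - mu_0 = (4, 3.4) - (4, 2) = (0, 1.4).

Step 2 — sample covariance matrix, S[i,j] = (1/(n-1)) · Σ_k (x_{k,i} - mean_i) · (x_{k,j} - mean_j), divisor n-1 = 4:
  S[A,A] = ((3)·(3) + (-1)·(-1) + (1)·(1) + (-1)·(-1) + (-2)·(-2)) / 4 = 16/4 = 4
  S[A,B] = ((3)·(0.6) + (-1)·(-0.4) + (1)·(0.6) + (-1)·(-2.4) + (-2)·(1.6)) / 4 = 2/4 = 0.5
  S[B,B] = ((0.6)·(0.6) + (-0.4)·(-0.4) + (0.6)·(0.6) + (-2.4)·(-2.4) + (1.6)·(1.6)) / 4 = 9.2/4 = 2.3
  S = [[4, 0.5],
 [0.5, 2.3]].

Step 3 — invert S. det(S) = 4·2.3 - (0.5)² = 8.95.
  S^{-1} = (1/det) · [[d, -b], [-b, a]] = [[0.257, -0.0559],
 [-0.0559, 0.4469]].

Step 4 — quadratic form (x̄ - mu_0)^T · S^{-1} · (x̄ - mu_0):
  S^{-1} · (x̄ - mu_0) = (-0.0782, 0.6257),
  (x̄ - mu_0)^T · [...] = (0)·(-0.0782) + (1.4)·(0.6257) = 0.876.

Step 5 — scale by n: T² = 5 · 0.876 = 4.3799.

T² ≈ 4.3799


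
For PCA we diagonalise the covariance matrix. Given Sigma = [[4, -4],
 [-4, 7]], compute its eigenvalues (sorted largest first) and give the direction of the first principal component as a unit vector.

Step 1 — characteristic polynomial of 2×2 Sigma:
  det(Sigma - λI) = λ² - trace · λ + det = 0.
  trace = 4 + 7 = 11, det = 4·7 - (-4)² = 12.
Step 2 — discriminant:
  Δ = trace² - 4·det = 121 - 48 = 73.
Step 3 — eigenvalues:
  λ = (trace ± √Δ)/2 = (11 ± 8.544)/2,
  λ_1 = 9.772,  λ_2 = 1.228.

Step 4 — unit eigenvector for λ_1: solve (Sigma - λ_1 I)v = 0. First row:
  (4 - 9.772)·v_x + (-4)·v_y = 0, i.e. (-5.772)·v_x + (-4)·v_y = 0,
  so v ∝ (b, λ_1 - a) = (-4, 5.772); multiply by -1 so the first entry is positive: u = (4, -5.772).
  ||u|| = √((4)² + (-5.772)²) = √(49.316) ≈ 7.0225,
  v_1 = u/||u|| ≈ (0.5696, -0.8219) (||v_1|| = 1).

λ_1 = 9.772,  λ_2 = 1.228;  v_1 ≈ (0.5696, -0.8219)


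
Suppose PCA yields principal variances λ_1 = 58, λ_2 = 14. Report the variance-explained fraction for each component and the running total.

Step 1 — total variance = trace(Sigma) = Σ λ_i = 58 + 14 = 72.

Step 2 — fraction explained by component i = λ_i / Σ λ:
  PC1: 58/72 = 0.8056
  PC2: 14/72 = 0.1944

Step 3 — cumulative fraction after k components = (λ_1 + ... + λ_k) / Σ λ:
  k = 1: 58/72 = 0.8056
  k = 2: (58 + 14)/72 = 72/72 = 1

Summary (fraction, with percent):

explained: PC1 0.8056 (80.56%), PC2 0.1944 (19.44%);  cumulative: 0.8056, 1


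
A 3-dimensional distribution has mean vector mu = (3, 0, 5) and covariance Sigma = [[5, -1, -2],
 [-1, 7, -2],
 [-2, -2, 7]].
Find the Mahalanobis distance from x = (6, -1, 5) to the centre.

Step 1 — centre the observation: (x - mu) = (3, -1, 0).

Step 2 — invert Sigma (cofactor / det for 3×3, or solve directly):
  Sigma^{-1} = [[0.2473, 0.0604, 0.0879],
 [0.0604, 0.1703, 0.0659],
 [0.0879, 0.0659, 0.1868]].

Step 3 — form the quadratic (x - mu)^T · Sigma^{-1} · (x - mu):
  Sigma^{-1} · (x - mu) = (0.6813, 0.011, 0.1978).
  (x - mu)^T · [Sigma^{-1} · (x - mu)] = (3)·(0.6813) + (-1)·(0.011) + (0)·(0.1978) = 2.033.

Step 4 — take square root: d = √(2.033) ≈ 1.4258.

d(x, mu) = √(2.033) ≈ 1.4258


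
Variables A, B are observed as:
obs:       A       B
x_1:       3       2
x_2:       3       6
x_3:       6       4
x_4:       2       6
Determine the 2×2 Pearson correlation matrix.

Step 1 — column means:
  mean(A) = (3 + 3 + 6 + 2) / 4 = 14/4 = 3.5
  mean(B) = (2 + 6 + 4 + 6) / 4 = 18/4 = 4.5

Step 2 — sample variances and covariances s[i,j] = (1/(n-1)) · Σ_k (x_{k,i} - mean_i) · (x_{k,j} - mean_j), with n-1 = 3:
  s[A,A] = ((-0.5)·(-0.5) + (-0.5)·(-0.5) + (2.5)·(2.5) + (-1.5)·(-1.5)) / 3 = 9/3 = 3
  s[A,B] = ((-0.5)·(-2.5) + (-0.5)·(1.5) + (2.5)·(-0.5) + (-1.5)·(1.5)) / 3 = -3/3 = -1
  s[B,B] = ((-2.5)·(-2.5) + (1.5)·(1.5) + (-0.5)·(-0.5) + (1.5)·(1.5)) / 3 = 11/3 = 3.6667
  Sample standard deviations s_i = √(s[i,i]):
  s(A) = √(3) = 1.7321
  s(B) = √(3.6667) = 1.9149

Step 3 — r_{ij} = s_{ij} / (s_i · s_j):
  r[A,A] = 1 (diagonal).
  r[A,B] = -1 / (1.7321 · 1.9149) = -1 / 3.3166 = -0.3015
  r[B,B] = 1 (diagonal).

R is symmetric with unit diagonal. Assembling:

R = [[1, -0.3015],
 [-0.3015, 1]]


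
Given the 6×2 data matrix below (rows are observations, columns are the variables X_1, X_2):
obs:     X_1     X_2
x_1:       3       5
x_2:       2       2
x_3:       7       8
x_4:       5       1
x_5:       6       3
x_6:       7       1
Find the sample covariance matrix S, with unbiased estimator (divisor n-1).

Step 1 — column means:
  mean(X_1) = (3 + 2 + 7 + 5 + 6 + 7) / 6 = 30/6 = 5
  mean(X_2) = (5 + 2 + 8 + 1 + 3 + 1) / 6 = 20/6 = 3.3333

Step 2 — sample covariance S[i,j] = (1/(n-1)) · Σ_k (x_{k,i} - mean_i) · (x_{k,j} - mean_j), with n-1 = 5.
  S[X_1,X_1] = ((-2)·(-2) + (-3)·(-3) + (2)·(2) + (0)·(0) + (1)·(1) + (2)·(2)) / 5 = 22/5 = 4.4
  S[X_1,X_2] = ((-2)·(1.6667) + (-3)·(-1.3333) + (2)·(4.6667) + (0)·(-2.3333) + (1)·(-0.3333) + (2)·(-2.3333)) / 5 = 5/5 = 1
  S[X_2,X_2] = ((1.6667)·(1.6667) + (-1.3333)·(-1.3333) + (4.6667)·(4.6667) + (-2.3333)·(-2.3333) + (-0.3333)·(-0.3333) + (-2.3333)·(-2.3333)) / 5 = 37.3333/5 = 7.4667

S is symmetric (S[j,i] = S[i,j]). Assembling:

S = [[4.4, 1],
 [1, 7.4667]]


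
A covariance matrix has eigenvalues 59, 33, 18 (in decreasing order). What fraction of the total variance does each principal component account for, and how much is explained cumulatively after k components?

Step 1 — total variance = trace(Sigma) = Σ λ_i = 59 + 33 + 18 = 110.

Step 2 — fraction explained by component i = λ_i / Σ λ:
  PC1: 59/110 = 0.5364
  PC2: 33/110 = 0.3
  PC3: 18/110 = 0.1636

Step 3 — cumulative fraction after k components = (λ_1 + ... + λ_k) / Σ λ:
  k = 1: 59/110 = 0.5364
  k = 2: (59 + 33)/110 = 92/110 = 0.8364
  k = 3: (59 + 33 + 18)/110 = 110/110 = 1

Summary (fraction, with percent):

explained: PC1 0.5364 (53.64%), PC2 0.3 (30%), PC3 0.1636 (16.36%);  cumulative: 0.5364, 0.8364, 1


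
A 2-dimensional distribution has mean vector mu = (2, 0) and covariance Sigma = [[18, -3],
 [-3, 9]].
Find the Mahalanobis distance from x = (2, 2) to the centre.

Step 1 — centre the observation: (x - mu) = (0, 2).

Step 2 — invert Sigma. det(Sigma) = 18·9 - (-3)² = 153.
  Sigma^{-1} = (1/det) · [[d, -b], [-b, a]] = [[0.0588, 0.0196],
 [0.0196, 0.1176]].

Step 3 — form the quadratic (x - mu)^T · Sigma^{-1} · (x - mu):
  Sigma^{-1} · (x - mu) = (0.0392, 0.2353).
  (x - mu)^T · [Sigma^{-1} · (x - mu)] = (0)·(0.0392) + (2)·(0.2353) = 0.4706.

Step 4 — take square root: d = √(0.4706) ≈ 0.686.

d(x, mu) = √(0.4706) ≈ 0.686


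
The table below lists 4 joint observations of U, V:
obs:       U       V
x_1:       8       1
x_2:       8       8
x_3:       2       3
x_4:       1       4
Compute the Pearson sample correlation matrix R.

Step 1 — column means:
  mean(U) = (8 + 8 + 2 + 1) / 4 = 19/4 = 4.75
  mean(V) = (1 + 8 + 3 + 4) / 4 = 16/4 = 4

Step 2 — sample variances and covariances s[i,j] = (1/(n-1)) · Σ_k (x_{k,i} - mean_i) · (x_{k,j} - mean_j), with n-1 = 3:
  s[U,U] = ((3.25)·(3.25) + (3.25)·(3.25) + (-2.75)·(-2.75) + (-3.75)·(-3.75)) / 3 = 42.75/3 = 14.25
  s[U,V] = ((3.25)·(-3) + (3.25)·(4) + (-2.75)·(-1) + (-3.75)·(0)) / 3 = 6/3 = 2
  s[V,V] = ((-3)·(-3) + (4)·(4) + (-1)·(-1) + (0)·(0)) / 3 = 26/3 = 8.6667
  Sample standard deviations s_i = √(s[i,i]):
  s(U) = √(14.25) = 3.7749
  s(V) = √(8.6667) = 2.9439

Step 3 — r_{ij} = s_{ij} / (s_i · s_j):
  r[U,U] = 1 (diagonal).
  r[U,V] = 2 / (3.7749 · 2.9439) = 2 / 11.1131 = 0.18
  r[V,V] = 1 (diagonal).

R is symmetric with unit diagonal. Assembling:

R = [[1, 0.18],
 [0.18, 1]]


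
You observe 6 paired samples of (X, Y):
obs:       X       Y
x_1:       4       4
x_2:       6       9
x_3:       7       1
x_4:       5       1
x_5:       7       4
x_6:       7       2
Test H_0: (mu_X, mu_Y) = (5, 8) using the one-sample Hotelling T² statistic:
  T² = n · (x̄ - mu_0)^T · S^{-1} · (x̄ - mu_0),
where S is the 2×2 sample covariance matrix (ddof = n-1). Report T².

Step 1 — sample mean vector:
  mean(X) = (4 + 6 + 7 + 5 + 7 + 7) / 6 = 36/6 = 6
  mean(Y) = (4 + 9 + 1 + 1 + 4 + 2) / 6 = 21/6 = 3.5
  x̄ = (6, 3.5),  deviation x̄ - mu_0 = (6, 3.5) - (5, 8) = (1, -4.5).

Step 2 — sample covariance matrix, S[i,j] = (1/(n-1)) · Σ_k (x_{k,i} - mean_i) · (x_{k,j} - mean_j), divisor n-1 = 5:
  S[X,X] = ((-2)·(-2) + (0)·(0) + (1)·(1) + (-1)·(-1) + (1)·(1) + (1)·(1)) / 5 = 8/5 = 1.6
  S[X,Y] = ((-2)·(0.5) + (0)·(5.5) + (1)·(-2.5) + (-1)·(-2.5) + (1)·(0.5) + (1)·(-1.5)) / 5 = -2/5 = -0.4
  S[Y,Y] = ((0.5)·(0.5) + (5.5)·(5.5) + (-2.5)·(-2.5) + (-2.5)·(-2.5) + (0.5)·(0.5) + (-1.5)·(-1.5)) / 5 = 45.5/5 = 9.1
  S = [[1.6, -0.4],
 [-0.4, 9.1]].

Step 3 — invert S. det(S) = 1.6·9.1 - (-0.4)² = 14.4.
  S^{-1} = (1/det) · [[d, -b], [-b, a]] = [[0.6319, 0.0278],
 [0.0278, 0.1111]].

Step 4 — quadratic form (x̄ - mu_0)^T · S^{-1} · (x̄ - mu_0):
  S^{-1} · (x̄ - mu_0) = (0.5069, -0.4722),
  (x̄ - mu_0)^T · [...] = (1)·(0.5069) + (-4.5)·(-0.4722) = 2.6319.

Step 5 — scale by n: T² = 6 · 2.6319 = 15.7917.

T² ≈ 15.7917


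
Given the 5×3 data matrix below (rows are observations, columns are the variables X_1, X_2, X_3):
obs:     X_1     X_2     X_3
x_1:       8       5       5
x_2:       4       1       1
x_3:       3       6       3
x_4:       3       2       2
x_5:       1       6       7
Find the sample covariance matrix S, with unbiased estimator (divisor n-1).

Step 1 — column means:
  mean(X_1) = (8 + 4 + 3 + 3 + 1) / 5 = 19/5 = 3.8
  mean(X_2) = (5 + 1 + 6 + 2 + 6) / 5 = 20/5 = 4
  mean(X_3) = (5 + 1 + 3 + 2 + 7) / 5 = 18/5 = 3.6

Step 2 — sample covariance S[i,j] = (1/(n-1)) · Σ_k (x_{k,i} - mean_i) · (x_{k,j} - mean_j), with n-1 = 4.
  S[X_1,X_1] = ((4.2)·(4.2) + (0.2)·(0.2) + (-0.8)·(-0.8) + (-0.8)·(-0.8) + (-2.8)·(-2.8)) / 4 = 26.8/4 = 6.7
  S[X_1,X_2] = ((4.2)·(1) + (0.2)·(-3) + (-0.8)·(2) + (-0.8)·(-2) + (-2.8)·(2)) / 4 = -2/4 = -0.5
  S[X_1,X_3] = ((4.2)·(1.4) + (0.2)·(-2.6) + (-0.8)·(-0.6) + (-0.8)·(-1.6) + (-2.8)·(3.4)) / 4 = -2.4/4 = -0.6
  S[X_2,X_2] = ((1)·(1) + (-3)·(-3) + (2)·(2) + (-2)·(-2) + (2)·(2)) / 4 = 22/4 = 5.5
  S[X_2,X_3] = ((1)·(1.4) + (-3)·(-2.6) + (2)·(-0.6) + (-2)·(-1.6) + (2)·(3.4)) / 4 = 18/4 = 4.5
  S[X_3,X_3] = ((1.4)·(1.4) + (-2.6)·(-2.6) + (-0.6)·(-0.6) + (-1.6)·(-1.6) + (3.4)·(3.4)) / 4 = 23.2/4 = 5.8

S is symmetric (S[j,i] = S[i,j]). Assembling:

S = [[6.7, -0.5, -0.6],
 [-0.5, 5.5, 4.5],
 [-0.6, 4.5, 5.8]]


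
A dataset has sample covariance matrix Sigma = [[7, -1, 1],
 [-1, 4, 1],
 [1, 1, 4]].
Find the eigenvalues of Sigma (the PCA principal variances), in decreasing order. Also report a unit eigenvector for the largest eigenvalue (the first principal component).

Step 1 — characteristic polynomial p(λ) = det(λI - Sigma) = λ³ - tr·λ² + c_1·λ - det, where tr = trace, c_1 = sum of the principal 2×2 minors, det = det(Sigma):
  tr = 7 + 4 + 4 = 15,
  c_1 = (7·4 - (-1)²) + (7·4 - (1)²) + (4·4 - (1)²) = 27 + 27 + 15 = 69,
  det = 7·(4·4 - (1)²) - (-1)·((-1)·4 - (1)·(1)) + (1)·((-1)·(1) - 4·(1)) = 7·(15) - (-1)·(-5) + (1)·(-5) = 95.
  So p(λ) = λ³ - 15λ² + 69λ - 95.
Step 2 — look for an integer root (rational root theorem: any rational root is an integer divisor of 95). Testing λ = 5:
  p(5) = 125 - 375 + 345 - 95 = 0  ✓
  Dividing out (λ - 5): p(λ) = (λ - 5)(λ² - 10λ + 19).
Step 3 — remaining eigenvalues from the quadratic λ² - 10λ + 19 = 0:
  Δ = 10² - 4·19 = 100 - 76 = 24,  λ = (10 ± √24)/2 = (10 ± 4.899)/2 ≈ 7.4495 or 2.5505.
  Sorted: λ_1 = 7.4495,  λ_2 = 5,  λ_3 = 2.5505  (check: sum = 15 = tr ✓).

Step 4 — unit eigenvector for λ_1 ≈ 7.4495: v spans the null space of (Sigma - λ_1 I), whose rows are
  r_1 = (-0.4495, -1, 1),  r_2 = (-1, -3.4495, 1),  r_3 = (1, 1, -3.4495).
  v is orthogonal to every row, so take v ∝ r_1 × r_2 = ((-1)·(1) - (1)·(-3.4495), (1)·(-1) - (-0.4495)·(1), (-0.4495)·(-3.4495) - (-1)·(-1)) ≈ (2.4495, -0.5505, 0.5505).
  Let u = (2.4495, -0.5505, 0.5505).
  ||u|| = √((2.4495)² + (-0.5505)² + (0.5505)²) = √(6.6061) ≈ 2.5702,  v_1 = u/||u|| ≈ (0.953, -0.2142, 0.2142) (||v_1|| = 1).

λ_1 = 7.4495,  λ_2 = 5,  λ_3 = 2.5505;  v_1 ≈ (0.953, -0.2142, 0.2142)


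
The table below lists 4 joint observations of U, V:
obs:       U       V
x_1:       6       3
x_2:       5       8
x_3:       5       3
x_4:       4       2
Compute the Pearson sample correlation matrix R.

Step 1 — column means:
  mean(U) = (6 + 5 + 5 + 4) / 4 = 20/4 = 5
  mean(V) = (3 + 8 + 3 + 2) / 4 = 16/4 = 4

Step 2 — sample variances and covariances s[i,j] = (1/(n-1)) · Σ_k (x_{k,i} - mean_i) · (x_{k,j} - mean_j), with n-1 = 3:
  s[U,U] = ((1)·(1) + (0)·(0) + (0)·(0) + (-1)·(-1)) / 3 = 2/3 = 0.6667
  s[U,V] = ((1)·(-1) + (0)·(4) + (0)·(-1) + (-1)·(-2)) / 3 = 1/3 = 0.3333
  s[V,V] = ((-1)·(-1) + (4)·(4) + (-1)·(-1) + (-2)·(-2)) / 3 = 22/3 = 7.3333
  Sample standard deviations s_i = √(s[i,i]):
  s(U) = √(0.6667) = 0.8165
  s(V) = √(7.3333) = 2.708

Step 3 — r_{ij} = s_{ij} / (s_i · s_j):
  r[U,U] = 1 (diagonal).
  r[U,V] = 0.3333 / (0.8165 · 2.708) = 0.3333 / 2.2111 = 0.1508
  r[V,V] = 1 (diagonal).

R is symmetric with unit diagonal. Assembling:

R = [[1, 0.1508],
 [0.1508, 1]]


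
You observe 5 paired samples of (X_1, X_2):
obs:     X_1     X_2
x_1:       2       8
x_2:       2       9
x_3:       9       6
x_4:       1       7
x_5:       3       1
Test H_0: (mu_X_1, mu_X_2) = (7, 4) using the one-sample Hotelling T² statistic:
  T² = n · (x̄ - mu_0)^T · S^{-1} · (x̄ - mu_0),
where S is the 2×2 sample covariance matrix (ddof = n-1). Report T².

Step 1 — sample mean vector:
  mean(X_1) = (2 + 2 + 9 + 1 + 3) / 5 = 17/5 = 3.4
  mean(X_2) = (8 + 9 + 6 + 7 + 1) / 5 = 31/5 = 6.2
  x̄ = (3.4, 6.2),  deviation x̄ - mu_0 = (3.4, 6.2) - (7, 4) = (-3.6, 2.2).

Step 2 — sample covariance matrix, S[i,j] = (1/(n-1)) · Σ_k (x_{k,i} - mean_i) · (x_{k,j} - mean_j), divisor n-1 = 4:
  S[X_1,X_1] = ((-1.4)·(-1.4) + (-1.4)·(-1.4) + (5.6)·(5.6) + (-2.4)·(-2.4) + (-0.4)·(-0.4)) / 4 = 41.2/4 = 10.3
  S[X_1,X_2] = ((-1.4)·(1.8) + (-1.4)·(2.8) + (5.6)·(-0.2) + (-2.4)·(0.8) + (-0.4)·(-5.2)) / 4 = -7.4/4 = -1.85
  S[X_2,X_2] = ((1.8)·(1.8) + (2.8)·(2.8) + (-0.2)·(-0.2) + (0.8)·(0.8) + (-5.2)·(-5.2)) / 4 = 38.8/4 = 9.7
  S = [[10.3, -1.85],
 [-1.85, 9.7]].

Step 3 — invert S. det(S) = 10.3·9.7 - (-1.85)² = 96.4875.
  S^{-1} = (1/det) · [[d, -b], [-b, a]] = [[0.1005, 0.0192],
 [0.0192, 0.1067]].

Step 4 — quadratic form (x̄ - mu_0)^T · S^{-1} · (x̄ - mu_0):
  S^{-1} · (x̄ - mu_0) = (-0.3197, 0.1658),
  (x̄ - mu_0)^T · [...] = (-3.6)·(-0.3197) + (2.2)·(0.1658) = 1.5158.

Step 5 — scale by n: T² = 5 · 1.5158 = 7.5792.

T² ≈ 7.5792


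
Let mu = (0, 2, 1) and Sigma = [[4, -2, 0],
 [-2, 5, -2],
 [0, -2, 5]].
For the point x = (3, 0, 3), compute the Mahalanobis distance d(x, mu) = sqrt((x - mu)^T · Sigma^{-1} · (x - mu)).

Step 1 — centre the observation: (x - mu) = (3, -2, 2).

Step 2 — invert Sigma (cofactor / det for 3×3, or solve directly):
  Sigma^{-1} = [[0.3281, 0.1562, 0.0625],
 [0.1562, 0.3125, 0.125],
 [0.0625, 0.125, 0.25]].

Step 3 — form the quadratic (x - mu)^T · Sigma^{-1} · (x - mu):
  Sigma^{-1} · (x - mu) = (0.7969, 0.0938, 0.4375).
  (x - mu)^T · [Sigma^{-1} · (x - mu)] = (3)·(0.7969) + (-2)·(0.0938) + (2)·(0.4375) = 3.0781.

Step 4 — take square root: d = √(3.0781) ≈ 1.7545.

d(x, mu) = √(3.0781) ≈ 1.7545


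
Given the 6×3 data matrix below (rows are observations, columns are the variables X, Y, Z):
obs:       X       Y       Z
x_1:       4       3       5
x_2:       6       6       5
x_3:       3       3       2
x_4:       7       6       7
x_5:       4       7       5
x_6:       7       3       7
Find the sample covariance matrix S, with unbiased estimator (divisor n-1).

Step 1 — column means:
  mean(X) = (4 + 6 + 3 + 7 + 4 + 7) / 6 = 31/6 = 5.1667
  mean(Y) = (3 + 6 + 3 + 6 + 7 + 3) / 6 = 28/6 = 4.6667
  mean(Z) = (5 + 5 + 2 + 7 + 5 + 7) / 6 = 31/6 = 5.1667

Step 2 — sample covariance S[i,j] = (1/(n-1)) · Σ_k (x_{k,i} - mean_i) · (x_{k,j} - mean_j), with n-1 = 5.
  S[X,X] = ((-1.1667)·(-1.1667) + (0.8333)·(0.8333) + (-2.1667)·(-2.1667) + (1.8333)·(1.8333) + (-1.1667)·(-1.1667) + (1.8333)·(1.8333)) / 5 = 14.8333/5 = 2.9667
  S[X,Y] = ((-1.1667)·(-1.6667) + (0.8333)·(1.3333) + (-2.1667)·(-1.6667) + (1.8333)·(1.3333) + (-1.1667)·(2.3333) + (1.8333)·(-1.6667)) / 5 = 3.3333/5 = 0.6667
  S[X,Z] = ((-1.1667)·(-0.1667) + (0.8333)·(-0.1667) + (-2.1667)·(-3.1667) + (1.8333)·(1.8333) + (-1.1667)·(-0.1667) + (1.8333)·(1.8333)) / 5 = 13.8333/5 = 2.7667
  S[Y,Y] = ((-1.6667)·(-1.6667) + (1.3333)·(1.3333) + (-1.6667)·(-1.6667) + (1.3333)·(1.3333) + (2.3333)·(2.3333) + (-1.6667)·(-1.6667)) / 5 = 17.3333/5 = 3.4667
  S[Y,Z] = ((-1.6667)·(-0.1667) + (1.3333)·(-0.1667) + (-1.6667)·(-3.1667) + (1.3333)·(1.8333) + (2.3333)·(-0.1667) + (-1.6667)·(1.8333)) / 5 = 4.3333/5 = 0.8667
  S[Z,Z] = ((-0.1667)·(-0.1667) + (-0.1667)·(-0.1667) + (-3.1667)·(-3.1667) + (1.8333)·(1.8333) + (-0.1667)·(-0.1667) + (1.8333)·(1.8333)) / 5 = 16.8333/5 = 3.3667

S is symmetric (S[j,i] = S[i,j]). Assembling:

S = [[2.9667, 0.6667, 2.7667],
 [0.6667, 3.4667, 0.8667],
 [2.7667, 0.8667, 3.3667]]


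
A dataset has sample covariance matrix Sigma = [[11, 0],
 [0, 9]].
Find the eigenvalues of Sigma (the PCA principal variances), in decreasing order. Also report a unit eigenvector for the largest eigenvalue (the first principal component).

Step 1 — characteristic polynomial of 2×2 Sigma:
  det(Sigma - λI) = λ² - trace · λ + det = 0.
  trace = 11 + 9 = 20, det = 11·9 - (0)² = 99.
Step 2 — discriminant:
  Δ = trace² - 4·det = 400 - 396 = 4.
Step 3 — eigenvalues:
  λ = (trace ± √Δ)/2 = (20 ± 2)/2,
  λ_1 = 11,  λ_2 = 9.

Step 4 — unit eigenvector for λ_1: Sigma is diagonal, so its eigenvectors are the coordinate axes. λ_1 = 11 is the diagonal entry on the first coordinate axis, hence
  v_1 = (1, 0) (||v_1|| = 1).

λ_1 = 11,  λ_2 = 9;  v_1 ≈ (1, 0)


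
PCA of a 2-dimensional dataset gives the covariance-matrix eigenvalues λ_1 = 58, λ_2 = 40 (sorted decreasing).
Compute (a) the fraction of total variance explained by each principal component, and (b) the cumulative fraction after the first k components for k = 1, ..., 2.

Step 1 — total variance = trace(Sigma) = Σ λ_i = 58 + 40 = 98.

Step 2 — fraction explained by component i = λ_i / Σ λ:
  PC1: 58/98 = 0.5918
  PC2: 40/98 = 0.4082

Step 3 — cumulative fraction after k components = (λ_1 + ... + λ_k) / Σ λ:
  k = 1: 58/98 = 0.5918
  k = 2: (58 + 40)/98 = 98/98 = 1

Summary (fraction, with percent):

explained: PC1 0.5918 (59.18%), PC2 0.4082 (40.82%);  cumulative: 0.5918, 1


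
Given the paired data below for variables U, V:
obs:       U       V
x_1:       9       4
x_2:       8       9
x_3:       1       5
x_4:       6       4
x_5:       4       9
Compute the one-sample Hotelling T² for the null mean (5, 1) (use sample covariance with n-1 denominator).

Step 1 — sample mean vector:
  mean(U) = (9 + 8 + 1 + 6 + 4) / 5 = 28/5 = 5.6
  mean(V) = (4 + 9 + 5 + 4 + 9) / 5 = 31/5 = 6.2
  x̄ = (5.6, 6.2),  deviation x̄ - mu_0 = (5.6, 6.2) - (5, 1) = (0.6, 5.2).

Step 2 — sample covariance matrix, S[i,j] = (1/(n-1)) · Σ_k (x_{k,i} - mean_i) · (x_{k,j} - mean_j), divisor n-1 = 4:
  S[U,U] = ((3.4)·(3.4) + (2.4)·(2.4) + (-4.6)·(-4.6) + (0.4)·(0.4) + (-1.6)·(-1.6)) / 4 = 41.2/4 = 10.3
  S[U,V] = ((3.4)·(-2.2) + (2.4)·(2.8) + (-4.6)·(-1.2) + (0.4)·(-2.2) + (-1.6)·(2.8)) / 4 = -0.6/4 = -0.15
  S[V,V] = ((-2.2)·(-2.2) + (2.8)·(2.8) + (-1.2)·(-1.2) + (-2.2)·(-2.2) + (2.8)·(2.8)) / 4 = 26.8/4 = 6.7
  S = [[10.3, -0.15],
 [-0.15, 6.7]].

Step 3 — invert S. det(S) = 10.3·6.7 - (-0.15)² = 68.9875.
  S^{-1} = (1/det) · [[d, -b], [-b, a]] = [[0.0971, 0.0022],
 [0.0022, 0.1493]].

Step 4 — quadratic form (x̄ - mu_0)^T · S^{-1} · (x̄ - mu_0):
  S^{-1} · (x̄ - mu_0) = (0.0696, 0.7777),
  (x̄ - mu_0)^T · [...] = (0.6)·(0.0696) + (5.2)·(0.7777) = 4.0857.

Step 5 — scale by n: T² = 5 · 4.0857 = 20.4283.

T² ≈ 20.4283


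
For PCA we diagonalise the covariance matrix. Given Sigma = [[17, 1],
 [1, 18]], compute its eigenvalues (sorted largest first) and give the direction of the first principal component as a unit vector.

Step 1 — characteristic polynomial of 2×2 Sigma:
  det(Sigma - λI) = λ² - trace · λ + det = 0.
  trace = 17 + 18 = 35, det = 17·18 - (1)² = 305.
Step 2 — discriminant:
  Δ = trace² - 4·det = 1225 - 1220 = 5.
Step 3 — eigenvalues:
  λ = (trace ± √Δ)/2 = (35 ± 2.2361)/2,
  λ_1 = 18.618,  λ_2 = 16.382.

Step 4 — unit eigenvector for λ_1: solve (Sigma - λ_1 I)v = 0. First row:
  (17 - 18.618)·v_x + (1)·v_y = 0, i.e. (-1.618)·v_x + (1)·v_y = 0,
  so v ∝ (b, λ_1 - a) = (1, 1.618) = u.
  ||u|| = √((1)² + (1.618)²) = √(3.618) ≈ 1.9021,
  v_1 = u/||u|| ≈ (0.5257, 0.8507) (||v_1|| = 1).

λ_1 = 18.618,  λ_2 = 16.382;  v_1 ≈ (0.5257, 0.8507)


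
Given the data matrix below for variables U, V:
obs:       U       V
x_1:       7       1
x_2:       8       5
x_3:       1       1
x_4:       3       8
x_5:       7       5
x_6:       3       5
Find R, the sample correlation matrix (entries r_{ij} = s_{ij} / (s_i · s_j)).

Step 1 — column means:
  mean(U) = (7 + 8 + 1 + 3 + 7 + 3) / 6 = 29/6 = 4.8333
  mean(V) = (1 + 5 + 1 + 8 + 5 + 5) / 6 = 25/6 = 4.1667

Step 2 — sample variances and covariances s[i,j] = (1/(n-1)) · Σ_k (x_{k,i} - mean_i) · (x_{k,j} - mean_j), with n-1 = 5:
  s[U,U] = ((2.1667)·(2.1667) + (3.1667)·(3.1667) + (-3.8333)·(-3.8333) + (-1.8333)·(-1.8333) + (2.1667)·(2.1667) + (-1.8333)·(-1.8333)) / 5 = 40.8333/5 = 8.1667
  s[U,V] = ((2.1667)·(-3.1667) + (3.1667)·(0.8333) + (-3.8333)·(-3.1667) + (-1.8333)·(3.8333) + (2.1667)·(0.8333) + (-1.8333)·(0.8333)) / 5 = 1.1667/5 = 0.2333
  s[V,V] = ((-3.1667)·(-3.1667) + (0.8333)·(0.8333) + (-3.1667)·(-3.1667) + (3.8333)·(3.8333) + (0.8333)·(0.8333) + (0.8333)·(0.8333)) / 5 = 36.8333/5 = 7.3667
  Sample standard deviations s_i = √(s[i,i]):
  s(U) = √(8.1667) = 2.8577
  s(V) = √(7.3667) = 2.7142

Step 3 — r_{ij} = s_{ij} / (s_i · s_j):
  r[U,U] = 1 (diagonal).
  r[U,V] = 0.2333 / (2.8577 · 2.7142) = 0.2333 / 7.7564 = 0.0301
  r[V,V] = 1 (diagonal).

R is symmetric with unit diagonal. Assembling:

R = [[1, 0.0301],
 [0.0301, 1]]


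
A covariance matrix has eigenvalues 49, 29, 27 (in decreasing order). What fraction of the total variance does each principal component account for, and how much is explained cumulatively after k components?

Step 1 — total variance = trace(Sigma) = Σ λ_i = 49 + 29 + 27 = 105.

Step 2 — fraction explained by component i = λ_i / Σ λ:
  PC1: 49/105 = 0.4667
  PC2: 29/105 = 0.2762
  PC3: 27/105 = 0.2571

Step 3 — cumulative fraction after k components = (λ_1 + ... + λ_k) / Σ λ:
  k = 1: 49/105 = 0.4667
  k = 2: (49 + 29)/105 = 78/105 = 0.7429
  k = 3: (49 + 29 + 27)/105 = 105/105 = 1

Summary (fraction, with percent):

explained: PC1 0.4667 (46.67%), PC2 0.2762 (27.62%), PC3 0.2571 (25.71%);  cumulative: 0.4667, 0.7429, 1


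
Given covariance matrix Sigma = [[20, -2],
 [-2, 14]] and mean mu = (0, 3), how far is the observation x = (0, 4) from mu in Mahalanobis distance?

Step 1 — centre the observation: (x - mu) = (0, 1).

Step 2 — invert Sigma. det(Sigma) = 20·14 - (-2)² = 276.
  Sigma^{-1} = (1/det) · [[d, -b], [-b, a]] = [[0.0507, 0.0072],
 [0.0072, 0.0725]].

Step 3 — form the quadratic (x - mu)^T · Sigma^{-1} · (x - mu):
  Sigma^{-1} · (x - mu) = (0.0072, 0.0725).
  (x - mu)^T · [Sigma^{-1} · (x - mu)] = (0)·(0.0072) + (1)·(0.0725) = 0.0725.

Step 4 — take square root: d = √(0.0725) ≈ 0.2692.

d(x, mu) = √(0.0725) ≈ 0.2692


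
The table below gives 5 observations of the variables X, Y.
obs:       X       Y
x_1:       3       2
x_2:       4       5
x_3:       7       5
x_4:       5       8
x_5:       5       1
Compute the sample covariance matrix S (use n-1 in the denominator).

Step 1 — column means:
  mean(X) = (3 + 4 + 7 + 5 + 5) / 5 = 24/5 = 4.8
  mean(Y) = (2 + 5 + 5 + 8 + 1) / 5 = 21/5 = 4.2

Step 2 — sample covariance S[i,j] = (1/(n-1)) · Σ_k (x_{k,i} - mean_i) · (x_{k,j} - mean_j), with n-1 = 4.
  S[X,X] = ((-1.8)·(-1.8) + (-0.8)·(-0.8) + (2.2)·(2.2) + (0.2)·(0.2) + (0.2)·(0.2)) / 4 = 8.8/4 = 2.2
  S[X,Y] = ((-1.8)·(-2.2) + (-0.8)·(0.8) + (2.2)·(0.8) + (0.2)·(3.8) + (0.2)·(-3.2)) / 4 = 5.2/4 = 1.3
  S[Y,Y] = ((-2.2)·(-2.2) + (0.8)·(0.8) + (0.8)·(0.8) + (3.8)·(3.8) + (-3.2)·(-3.2)) / 4 = 30.8/4 = 7.7

S is symmetric (S[j,i] = S[i,j]). Assembling:

S = [[2.2, 1.3],
 [1.3, 7.7]]


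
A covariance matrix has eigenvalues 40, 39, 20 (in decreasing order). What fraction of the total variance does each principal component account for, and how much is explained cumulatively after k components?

Step 1 — total variance = trace(Sigma) = Σ λ_i = 40 + 39 + 20 = 99.

Step 2 — fraction explained by component i = λ_i / Σ λ:
  PC1: 40/99 = 0.404
  PC2: 39/99 = 0.3939
  PC3: 20/99 = 0.202

Step 3 — cumulative fraction after k components = (λ_1 + ... + λ_k) / Σ λ:
  k = 1: 40/99 = 0.404
  k = 2: (40 + 39)/99 = 79/99 = 0.798
  k = 3: (40 + 39 + 20)/99 = 99/99 = 1

Summary (fraction, with percent):

explained: PC1 0.404 (40.4%), PC2 0.3939 (39.39%), PC3 0.202 (20.2%);  cumulative: 0.404, 0.798, 1


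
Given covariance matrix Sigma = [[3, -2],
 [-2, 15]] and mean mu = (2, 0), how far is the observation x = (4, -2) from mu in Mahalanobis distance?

Step 1 — centre the observation: (x - mu) = (2, -2).

Step 2 — invert Sigma. det(Sigma) = 3·15 - (-2)² = 41.
  Sigma^{-1} = (1/det) · [[d, -b], [-b, a]] = [[0.3659, 0.0488],
 [0.0488, 0.0732]].

Step 3 — form the quadratic (x - mu)^T · Sigma^{-1} · (x - mu):
  Sigma^{-1} · (x - mu) = (0.6341, -0.0488).
  (x - mu)^T · [Sigma^{-1} · (x - mu)] = (2)·(0.6341) + (-2)·(-0.0488) = 1.3659.

Step 4 — take square root: d = √(1.3659) ≈ 1.1687.

d(x, mu) = √(1.3659) ≈ 1.1687


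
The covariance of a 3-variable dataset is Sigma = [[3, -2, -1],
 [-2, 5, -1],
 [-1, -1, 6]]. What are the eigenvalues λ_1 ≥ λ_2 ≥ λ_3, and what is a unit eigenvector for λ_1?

Step 1 — characteristic polynomial p(λ) = det(λI - Sigma) = λ³ - tr·λ² + c_1·λ - det, where tr = trace, c_1 = sum of the principal 2×2 minors, det = det(Sigma):
  tr = 3 + 5 + 6 = 14,
  c_1 = (3·5 - (-2)²) + (3·6 - (-1)²) + (5·6 - (-1)²) = 11 + 17 + 29 = 57,
  det = 3·(5·6 - (-1)²) - (-2)·((-2)·6 - (-1)·(-1)) + (-1)·((-2)·(-1) - 5·(-1)) = 3·(29) - (-2)·(-13) + (-1)·(7) = 54.
  So p(λ) = λ³ - 14λ² + 57λ - 54.
Step 2 — look for an integer root (rational root theorem: any rational root is an integer divisor of 54). Testing λ = 6:
  p(6) = 216 - 504 + 342 - 54 = 0  ✓
  Dividing out (λ - 6): p(λ) = (λ - 6)(λ² - 8λ + 9).
Step 3 — remaining eigenvalues from the quadratic λ² - 8λ + 9 = 0:
  Δ = 8² - 4·9 = 64 - 36 = 28,  λ = (8 ± √28)/2 = (8 ± 5.2915)/2 ≈ 6.6458 or 1.3542.
  Sorted: λ_1 = 6.6458,  λ_2 = 6,  λ_3 = 1.3542  (check: sum = 14 = tr ✓).

Step 4 — unit eigenvector for λ_1 ≈ 6.6458: v spans the null space of (Sigma - λ_1 I), whose rows are
  r_1 = (-3.6458, -2, -1),  r_2 = (-2, -1.6458, -1),  r_3 = (-1, -1, -0.6458).
  v is orthogonal to every row, so take v ∝ r_1 × r_2 = ((-2)·(-1) - (-1)·(-1.6458), (-1)·(-2) - (-3.6458)·(-1), (-3.6458)·(-1.6458) - (-2)·(-2)) ≈ (0.3542, -1.6458, 2).
  Let u = (0.3542, -1.6458, 2).
  ||u|| = √((0.3542)² + (-1.6458)² + (2)²) = √(6.834) ≈ 2.6142,  v_1 = u/||u|| ≈ (0.1355, -0.6295, 0.7651) (||v_1|| = 1).

λ_1 = 6.6458,  λ_2 = 6,  λ_3 = 1.3542;  v_1 ≈ (0.1355, -0.6295, 0.7651)


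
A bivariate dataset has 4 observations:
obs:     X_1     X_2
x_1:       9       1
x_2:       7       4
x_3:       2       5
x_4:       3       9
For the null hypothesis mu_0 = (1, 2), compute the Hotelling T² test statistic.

Step 1 — sample mean vector:
  mean(X_1) = (9 + 7 + 2 + 3) / 4 = 21/4 = 5.25
  mean(X_2) = (1 + 4 + 5 + 9) / 4 = 19/4 = 4.75
  x̄ = (5.25, 4.75),  deviation x̄ - mu_0 = (5.25, 4.75) - (1, 2) = (4.25, 2.75).

Step 2 — sample covariance matrix, S[i,j] = (1/(n-1)) · Σ_k (x_{k,i} - mean_i) · (x_{k,j} - mean_j), divisor n-1 = 3:
  S[X_1,X_1] = ((3.75)·(3.75) + (1.75)·(1.75) + (-3.25)·(-3.25) + (-2.25)·(-2.25)) / 3 = 32.75/3 = 10.9167
  S[X_1,X_2] = ((3.75)·(-3.75) + (1.75)·(-0.75) + (-3.25)·(0.25) + (-2.25)·(4.25)) / 3 = -25.75/3 = -8.5833
  S[X_2,X_2] = ((-3.75)·(-3.75) + (-0.75)·(-0.75) + (0.25)·(0.25) + (4.25)·(4.25)) / 3 = 32.75/3 = 10.9167
  S = [[10.9167, -8.5833],
 [-8.5833, 10.9167]].

Step 3 — invert S. det(S) = 10.9167·10.9167 - (-8.5833)² = 45.5.
  S^{-1} = (1/det) · [[d, -b], [-b, a]] = [[0.2399, 0.1886],
 [0.1886, 0.2399]].

Step 4 — quadratic form (x̄ - mu_0)^T · S^{-1} · (x̄ - mu_0):
  S^{-1} · (x̄ - mu_0) = (1.5385, 1.4615),
  (x̄ - mu_0)^T · [...] = (4.25)·(1.5385) + (2.75)·(1.4615) = 10.5577.

Step 5 — scale by n: T² = 4 · 10.5577 = 42.2308.

T² ≈ 42.2308
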